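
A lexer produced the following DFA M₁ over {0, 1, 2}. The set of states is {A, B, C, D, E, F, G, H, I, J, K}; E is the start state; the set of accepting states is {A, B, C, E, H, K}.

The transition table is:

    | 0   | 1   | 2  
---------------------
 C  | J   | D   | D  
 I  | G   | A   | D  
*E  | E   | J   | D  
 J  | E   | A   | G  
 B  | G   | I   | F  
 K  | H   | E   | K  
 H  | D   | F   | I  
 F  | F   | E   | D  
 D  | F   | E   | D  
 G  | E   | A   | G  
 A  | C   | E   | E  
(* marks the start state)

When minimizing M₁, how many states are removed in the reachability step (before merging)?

4

BFS from E reaches {A, C, D, E, F, G, J}; the 4 state(s) B, H, I, K are never visited.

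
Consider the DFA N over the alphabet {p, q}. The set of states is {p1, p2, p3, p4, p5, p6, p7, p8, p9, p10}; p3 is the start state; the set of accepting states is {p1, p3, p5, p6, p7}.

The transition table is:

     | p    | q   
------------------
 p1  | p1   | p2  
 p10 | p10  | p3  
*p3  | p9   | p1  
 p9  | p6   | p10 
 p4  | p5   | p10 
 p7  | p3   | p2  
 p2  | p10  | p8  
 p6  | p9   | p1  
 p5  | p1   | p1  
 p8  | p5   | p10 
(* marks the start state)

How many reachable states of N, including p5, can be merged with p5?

1

First remove the unreachable states {p4,p7}; 8 states remain.
Start with accepting vs non-accepting: {p1,p3,p5,p6} | {p2,p8,p9,p10}.
Refine {p1,p3,p5,p6} on symbol p: members go to different blocks, giving {p1,p5} and {p3,p6}.
Split {p1,p5} by δ(·,q) → {p1} and {p5}.
On input p, block {p2,p8,p9,p10} splits into {p2,p10} and {p8} and {p9}.
Split {p2,p10} by δ(·,q) → {p2} and {p10}.
The partition is now stable with 7 blocks: {p1} | {p2} | {p3,p6} | {p5} | {p8} | {p9} | {p10}.
State p5 belongs to the block {p5}, which has 1 states.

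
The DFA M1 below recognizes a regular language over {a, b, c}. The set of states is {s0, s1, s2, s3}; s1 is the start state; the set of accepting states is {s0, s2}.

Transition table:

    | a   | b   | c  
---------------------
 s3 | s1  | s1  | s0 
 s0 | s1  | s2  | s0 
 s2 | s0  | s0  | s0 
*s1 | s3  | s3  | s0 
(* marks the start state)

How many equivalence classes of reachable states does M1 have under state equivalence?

3

All states are reachable from the start state.
Initial partition by acceptance: {s0,s2} | {s1,s3}.
Refine {s0,s2} on symbol a: members go to different blocks, giving {s0} and {s2}.
The partition is now stable with 3 blocks: {s0} | {s1,s3} | {s2}.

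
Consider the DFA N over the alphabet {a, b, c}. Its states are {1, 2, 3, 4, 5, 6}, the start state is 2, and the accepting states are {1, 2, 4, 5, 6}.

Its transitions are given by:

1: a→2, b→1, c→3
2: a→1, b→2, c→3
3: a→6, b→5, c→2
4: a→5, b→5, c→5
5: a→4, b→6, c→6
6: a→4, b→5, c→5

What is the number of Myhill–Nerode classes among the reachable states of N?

Every state is reachable, so we keep all 6.
P0 = {1,2,4,5,6} | {3}.
On input c, block {1,2,4,5,6} splits into {4,5,6} and {1,2}.
No further refinement is possible. Final partition (3 blocks): {4,5,6} | {3} | {1,2}.

3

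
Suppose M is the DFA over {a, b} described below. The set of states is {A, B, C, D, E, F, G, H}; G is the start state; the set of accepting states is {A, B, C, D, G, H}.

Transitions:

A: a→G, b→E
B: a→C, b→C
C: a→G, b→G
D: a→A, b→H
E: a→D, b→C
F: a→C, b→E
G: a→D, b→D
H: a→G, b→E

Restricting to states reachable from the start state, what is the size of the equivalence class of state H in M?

2

Reachable states from the start: {A,C,D,E,G,H}. Unreachable: {B,F} — drop them.
P0 = {A,C,D,G,H} | {E}.
On input b, block {A,C,D,G,H} splits into {C,D,G} and {A,H}.
Split {C,D,G} by δ(·,a) → {C,G} and {D}.
On input a, block {C,G} splits into {C} and {G}.
Stable partition: {C} | {E} | {A,H} | {D} | {G} — 5 equivalence classes.
State H belongs to the block {A,H}, which has 2 states.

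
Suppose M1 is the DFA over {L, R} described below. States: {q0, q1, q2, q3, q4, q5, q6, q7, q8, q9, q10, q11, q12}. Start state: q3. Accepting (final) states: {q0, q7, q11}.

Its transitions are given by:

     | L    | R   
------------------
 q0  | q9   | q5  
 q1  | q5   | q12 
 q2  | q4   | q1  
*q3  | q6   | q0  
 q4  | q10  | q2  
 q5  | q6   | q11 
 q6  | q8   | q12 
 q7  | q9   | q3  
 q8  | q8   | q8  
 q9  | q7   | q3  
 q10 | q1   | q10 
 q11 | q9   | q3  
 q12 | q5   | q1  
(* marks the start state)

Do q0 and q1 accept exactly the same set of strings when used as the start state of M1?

First remove the unreachable states {q2,q4,q10}; 10 states remain.
P0 = {q0,q7,q11} | {q1,q3,q5,q6,q8,q9,q12}.
On input L, block {q1,q3,q5,q6,q8,q9,q12} splits into {q1,q3,q5,q6,q8,q12} and {q9}.
On input R, block {q1,q3,q5,q6,q8,q12} splits into {q1,q6,q8,q12} and {q3,q5}.
On input L, block {q1,q6,q8,q12} splits into {q1,q12} and {q6,q8}.
Refine {q6,q8} on symbol R: members go to different blocks, giving {q6} and {q8}.
The partition is now stable with 6 blocks: {q0,q7,q11} | {q1,q12} | {q9} | {q3,q5} | {q6} | {q8}.
q0 and q1 end up in different blocks, so they are distinguishable. For instance, the string 'ε' is accepted from only q0.

No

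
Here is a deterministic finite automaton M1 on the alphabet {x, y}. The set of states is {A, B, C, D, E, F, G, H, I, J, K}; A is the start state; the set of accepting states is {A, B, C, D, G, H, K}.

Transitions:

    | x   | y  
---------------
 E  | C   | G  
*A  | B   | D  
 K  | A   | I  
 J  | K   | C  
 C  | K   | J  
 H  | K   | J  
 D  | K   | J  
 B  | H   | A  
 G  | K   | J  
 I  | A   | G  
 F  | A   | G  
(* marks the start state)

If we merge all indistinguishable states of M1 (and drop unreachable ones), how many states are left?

First remove the unreachable states {E,F}; 9 states remain.
P0 = {A,B,C,D,G,H,K} | {I,J}.
On input y, block {A,B,C,D,G,H,K} splits into {C,D,G,H,K} and {A,B}.
Refine {C,D,G,H,K} on symbol x: members go to different blocks, giving {C,D,G,H} and {K}.
Split {I,J} by δ(·,x) → {I} and {J}.
Refine {A,B} on symbol x: members go to different blocks, giving {A} and {B}.
Stable partition: {C,D,G,H} | {I} | {A} | {K} | {J} | {B} — 6 equivalence classes.

6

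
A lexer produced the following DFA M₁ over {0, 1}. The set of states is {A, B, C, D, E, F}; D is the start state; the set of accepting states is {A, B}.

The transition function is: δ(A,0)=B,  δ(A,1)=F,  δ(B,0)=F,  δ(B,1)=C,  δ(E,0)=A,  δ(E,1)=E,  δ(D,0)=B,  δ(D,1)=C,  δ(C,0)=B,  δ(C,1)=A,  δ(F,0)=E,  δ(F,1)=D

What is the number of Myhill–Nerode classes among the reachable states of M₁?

Every state is reachable, so we keep all 6.
Start with accepting vs non-accepting: {A,B} | {C,D,E,F}.
Refine {A,B} on symbol 0: members go to different blocks, giving {A} and {B}.
Split {C,D,E,F} by δ(·,0) → {C,D} and {E} and {F}.
Refine {C,D} on symbol 1: members go to different blocks, giving {C} and {D}.
The partition is now stable with 6 blocks: {A} | {C} | {B} | {E} | {F} | {D}.

6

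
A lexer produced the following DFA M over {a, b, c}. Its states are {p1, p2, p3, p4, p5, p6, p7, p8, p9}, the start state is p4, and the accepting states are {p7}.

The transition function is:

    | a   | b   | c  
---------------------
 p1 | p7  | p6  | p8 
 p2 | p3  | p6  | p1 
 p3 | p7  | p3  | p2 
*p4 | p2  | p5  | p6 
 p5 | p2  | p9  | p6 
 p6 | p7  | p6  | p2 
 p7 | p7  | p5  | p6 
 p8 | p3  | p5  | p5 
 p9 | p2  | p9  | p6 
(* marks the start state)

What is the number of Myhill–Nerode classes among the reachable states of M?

Every state is reachable, so we keep all 9.
Initial partition by acceptance: {p7} | {p1,p2,p3,p4,p5,p6,p8,p9}.
Refine {p1,p2,p3,p4,p5,p6,p8,p9} on symbol a: members go to different blocks, giving {p2,p4,p5,p8,p9} and {p1,p3,p6}.
Refine {p2,p4,p5,p8,p9} on symbol a: members go to different blocks, giving {p4,p5,p9} and {p2,p8}.
Refine {p2,p8} on symbol b: members go to different blocks, giving {p2} and {p8}.
Split {p1,p3,p6} by δ(·,c) → {p3,p6} and {p1}.
The partition is now stable with 6 blocks: {p7} | {p4,p5,p9} | {p3,p6} | {p2} | {p8} | {p1}.

6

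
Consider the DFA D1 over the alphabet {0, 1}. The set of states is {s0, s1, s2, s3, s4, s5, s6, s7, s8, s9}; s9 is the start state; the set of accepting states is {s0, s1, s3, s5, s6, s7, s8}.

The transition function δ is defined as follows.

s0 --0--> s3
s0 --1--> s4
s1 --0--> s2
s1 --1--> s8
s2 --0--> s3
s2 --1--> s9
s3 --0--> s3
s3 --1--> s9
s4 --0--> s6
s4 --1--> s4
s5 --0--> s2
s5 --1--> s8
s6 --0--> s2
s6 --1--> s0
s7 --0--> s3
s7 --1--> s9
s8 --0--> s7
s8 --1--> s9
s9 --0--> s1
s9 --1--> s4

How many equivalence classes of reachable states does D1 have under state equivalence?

4

States {s5} cannot be reached from the start state, so discard them.
P0 = {s0,s1,s3,s6,s7,s8} | {s2,s4,s9}.
On input 0, block {s0,s1,s3,s6,s7,s8} splits into {s0,s3,s7,s8} and {s1,s6}.
On input 0, block {s2,s4,s9} splits into {s4,s9} and {s2}.
Stable partition: {s0,s3,s7,s8} | {s4,s9} | {s1,s6} | {s2} — 4 equivalence classes.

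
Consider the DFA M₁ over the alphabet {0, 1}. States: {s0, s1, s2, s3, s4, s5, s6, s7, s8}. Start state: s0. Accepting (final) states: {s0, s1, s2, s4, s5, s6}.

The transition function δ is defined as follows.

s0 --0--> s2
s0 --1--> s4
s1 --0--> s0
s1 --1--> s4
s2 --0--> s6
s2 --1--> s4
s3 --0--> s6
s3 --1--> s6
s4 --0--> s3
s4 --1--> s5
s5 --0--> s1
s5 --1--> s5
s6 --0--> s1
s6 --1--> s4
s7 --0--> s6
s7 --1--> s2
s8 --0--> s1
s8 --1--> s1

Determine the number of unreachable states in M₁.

Starting at s0 and following transitions, the reachable set is {s0, s1, s2, s3, s4, s5, s6}. That leaves s7, s8 unreachable — 2 in total.

2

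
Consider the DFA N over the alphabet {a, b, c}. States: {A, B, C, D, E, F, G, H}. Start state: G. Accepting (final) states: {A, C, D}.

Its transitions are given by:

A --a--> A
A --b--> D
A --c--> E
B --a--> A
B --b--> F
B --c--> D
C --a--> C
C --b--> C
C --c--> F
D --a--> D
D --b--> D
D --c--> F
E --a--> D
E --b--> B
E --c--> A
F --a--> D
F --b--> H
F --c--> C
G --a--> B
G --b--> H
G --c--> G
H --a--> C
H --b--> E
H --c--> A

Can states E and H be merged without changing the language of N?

Yes

Initial partition by acceptance: {A,C,D} | {B,E,F,G,H}.
Split {B,E,F,G,H} by δ(·,a) → {B,E,F,H} and {G}.
No further refinement is possible. Final partition (3 blocks): {A,C,D} | {B,E,F,H} | {G}.
E and H lie in the same block of the stable partition, so they are equivalent — no string distinguishes them.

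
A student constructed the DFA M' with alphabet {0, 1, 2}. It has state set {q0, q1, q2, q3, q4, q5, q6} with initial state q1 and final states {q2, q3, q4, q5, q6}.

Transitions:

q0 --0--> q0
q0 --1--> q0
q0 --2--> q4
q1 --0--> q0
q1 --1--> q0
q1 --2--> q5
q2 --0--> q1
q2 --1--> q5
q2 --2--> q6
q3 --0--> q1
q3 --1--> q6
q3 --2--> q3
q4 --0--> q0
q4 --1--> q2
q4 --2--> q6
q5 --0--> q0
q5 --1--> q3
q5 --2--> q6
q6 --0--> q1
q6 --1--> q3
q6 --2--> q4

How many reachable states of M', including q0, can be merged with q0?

All states are reachable from the start state.
Initial partition by acceptance: {q2,q3,q4,q5,q6} | {q0,q1}.
Stable partition: {q2,q3,q4,q5,q6} | {q0,q1} — 2 equivalence classes.
State q0 belongs to the block {q0,q1}, which has 2 states.

2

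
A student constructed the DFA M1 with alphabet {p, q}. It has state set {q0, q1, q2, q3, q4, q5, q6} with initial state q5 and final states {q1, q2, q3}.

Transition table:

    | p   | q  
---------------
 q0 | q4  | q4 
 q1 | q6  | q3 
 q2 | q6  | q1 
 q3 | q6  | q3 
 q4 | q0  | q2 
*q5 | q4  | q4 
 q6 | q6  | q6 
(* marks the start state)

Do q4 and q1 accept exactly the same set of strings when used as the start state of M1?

All states are reachable from the start state.
Initial partition by acceptance: {q1,q2,q3} | {q0,q4,q5,q6}.
On input q, block {q0,q4,q5,q6} splits into {q0,q5,q6} and {q4}.
Split {q0,q5,q6} by δ(·,p) → {q0,q5} and {q6}.
Stable partition: {q1,q2,q3} | {q0,q5} | {q4} | {q6} — 4 equivalence classes.
q4 and q1 end up in different blocks, so they are distinguishable. For instance, the string 'ε' is accepted from only q1.

No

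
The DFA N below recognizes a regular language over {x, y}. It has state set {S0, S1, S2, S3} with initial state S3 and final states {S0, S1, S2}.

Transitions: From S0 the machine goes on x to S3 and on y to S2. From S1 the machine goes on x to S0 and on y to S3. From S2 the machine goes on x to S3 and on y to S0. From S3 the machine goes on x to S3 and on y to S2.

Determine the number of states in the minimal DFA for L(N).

Reachable states from the start: {S0,S2,S3}. Unreachable: {S1} — drop them.
P0 = {S0,S2} | {S3}.
The partition is now stable with 2 blocks: {S0,S2} | {S3}.

2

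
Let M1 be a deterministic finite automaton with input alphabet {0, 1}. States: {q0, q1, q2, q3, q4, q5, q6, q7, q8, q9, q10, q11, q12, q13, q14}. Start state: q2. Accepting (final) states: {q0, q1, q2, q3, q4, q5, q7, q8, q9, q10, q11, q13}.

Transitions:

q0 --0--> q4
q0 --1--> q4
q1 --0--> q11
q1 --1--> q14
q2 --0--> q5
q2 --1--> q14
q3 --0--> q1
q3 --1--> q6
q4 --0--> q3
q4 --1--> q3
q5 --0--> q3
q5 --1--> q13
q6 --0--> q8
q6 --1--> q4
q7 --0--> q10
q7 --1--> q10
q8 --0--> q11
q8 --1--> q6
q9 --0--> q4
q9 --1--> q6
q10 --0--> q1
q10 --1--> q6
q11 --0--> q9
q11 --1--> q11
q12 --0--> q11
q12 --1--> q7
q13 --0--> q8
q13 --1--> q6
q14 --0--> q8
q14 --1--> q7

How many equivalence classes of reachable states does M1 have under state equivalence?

6

Reachable states from the start: {q1,q2,q3,q4,q5,q6,q7,q8,q9,q10,q11,q13,q14}. Unreachable: {q0,q12} — drop them.
Start with accepting vs non-accepting: {q1,q2,q3,q4,q5,q7,q8,q9,q10,q11,q13} | {q6,q14}.
On input 1, block {q1,q2,q3,q4,q5,q7,q8,q9,q10,q11,q13} splits into {q1,q2,q3,q8,q9,q10,q13} and {q4,q5,q7,q11}.
On input 0, block {q1,q2,q3,q8,q9,q10,q13} splits into {q1,q2,q8,q9} and {q3,q10,q13}.
On input 0, block {q4,q5,q7,q11} splits into {q4,q5,q7} and {q11}.
Split {q1,q2,q8,q9} by δ(·,0) → {q1,q8} and {q2,q9}.
Stable partition: {q1,q8} | {q6,q14} | {q4,q5,q7} | {q3,q10,q13} | {q11} | {q2,q9} — 6 equivalence classes.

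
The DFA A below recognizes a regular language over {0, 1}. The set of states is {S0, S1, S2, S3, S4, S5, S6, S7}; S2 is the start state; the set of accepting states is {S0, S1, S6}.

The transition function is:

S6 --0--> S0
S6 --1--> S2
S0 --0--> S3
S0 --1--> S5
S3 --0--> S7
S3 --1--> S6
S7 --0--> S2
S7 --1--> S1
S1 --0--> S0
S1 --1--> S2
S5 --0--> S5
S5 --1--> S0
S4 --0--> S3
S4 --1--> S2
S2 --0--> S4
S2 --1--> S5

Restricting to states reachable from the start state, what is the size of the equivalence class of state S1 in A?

2

All states are reachable from the start state.
Initial partition by acceptance: {S0,S1,S6} | {S2,S3,S4,S5,S7}.
On input 0, block {S0,S1,S6} splits into {S1,S6} and {S0}.
On input 1, block {S2,S3,S4,S5,S7} splits into {S2,S4} and {S3,S7} and {S5}.
On input 0, block {S2,S4} splits into {S2} and {S4}.
On input 0, block {S3,S7} splits into {S3} and {S7}.
No further refinement is possible. Final partition (7 blocks): {S1,S6} | {S2} | {S0} | {S3} | {S5} | {S4} | {S7}.
State S1 belongs to the block {S1,S6}, which has 2 states.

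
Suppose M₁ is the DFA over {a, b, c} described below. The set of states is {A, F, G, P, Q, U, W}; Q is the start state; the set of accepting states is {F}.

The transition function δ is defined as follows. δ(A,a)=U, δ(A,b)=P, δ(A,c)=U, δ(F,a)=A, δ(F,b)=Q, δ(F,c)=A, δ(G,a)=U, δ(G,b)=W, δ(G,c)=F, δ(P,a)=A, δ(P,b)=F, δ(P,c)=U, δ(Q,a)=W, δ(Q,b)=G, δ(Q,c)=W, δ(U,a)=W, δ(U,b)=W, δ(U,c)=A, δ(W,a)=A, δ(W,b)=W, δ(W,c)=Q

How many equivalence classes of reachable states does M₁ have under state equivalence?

7

Start with accepting vs non-accepting: {F} | {A,G,P,Q,U,W}.
Split {A,G,P,Q,U,W} by δ(·,b) → {A,G,Q,U,W} and {P}.
Refine {A,G,Q,U,W} on symbol b: members go to different blocks, giving {G,Q,U,W} and {A}.
Refine {G,Q,U,W} on symbol a: members go to different blocks, giving {G,Q,U} and {W}.
Split {G,Q,U} by δ(·,a) → {Q,U} and {G}.
On input b, block {Q,U} splits into {Q} and {U}.
Stable partition: {F} | {Q} | {P} | {A} | {W} | {G} | {U} — 7 equivalence classes.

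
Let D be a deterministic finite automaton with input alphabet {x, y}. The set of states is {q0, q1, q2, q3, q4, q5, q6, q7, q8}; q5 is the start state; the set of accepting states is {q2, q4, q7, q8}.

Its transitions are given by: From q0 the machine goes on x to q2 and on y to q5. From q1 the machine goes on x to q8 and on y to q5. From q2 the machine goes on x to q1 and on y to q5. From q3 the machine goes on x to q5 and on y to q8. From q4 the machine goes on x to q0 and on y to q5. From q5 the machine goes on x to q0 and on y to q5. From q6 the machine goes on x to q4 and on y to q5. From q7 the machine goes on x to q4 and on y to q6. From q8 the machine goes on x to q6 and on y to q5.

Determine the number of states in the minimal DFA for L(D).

First remove the unreachable states {q3,q7}; 7 states remain.
Initial partition by acceptance: {q2,q4,q8} | {q0,q1,q5,q6}.
Split {q0,q1,q5,q6} by δ(·,x) → {q0,q1,q6} and {q5}.
The partition is now stable with 3 blocks: {q2,q4,q8} | {q0,q1,q6} | {q5}.

3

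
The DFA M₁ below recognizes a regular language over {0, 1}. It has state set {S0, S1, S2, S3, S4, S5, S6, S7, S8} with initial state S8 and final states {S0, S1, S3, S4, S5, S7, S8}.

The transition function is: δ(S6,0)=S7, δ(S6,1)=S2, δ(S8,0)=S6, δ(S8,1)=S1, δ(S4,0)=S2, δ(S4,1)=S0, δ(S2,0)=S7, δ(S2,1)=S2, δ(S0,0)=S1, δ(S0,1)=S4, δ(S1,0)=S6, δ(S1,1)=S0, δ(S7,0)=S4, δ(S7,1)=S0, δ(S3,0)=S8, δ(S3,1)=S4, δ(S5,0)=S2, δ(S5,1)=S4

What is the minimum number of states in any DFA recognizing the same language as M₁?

5

First remove the unreachable states {S3,S5}; 7 states remain.
P0 = {S0,S1,S4,S7,S8} | {S2,S6}.
Refine {S0,S1,S4,S7,S8} on symbol 0: members go to different blocks, giving {S1,S4,S8} and {S0,S7}.
Refine {S1,S4,S8} on symbol 1: members go to different blocks, giving {S1,S4} and {S8}.
On input 1, block {S0,S7} splits into {S0} and {S7}.
Stable partition: {S1,S4} | {S2,S6} | {S0} | {S8} | {S7} — 5 equivalence classes.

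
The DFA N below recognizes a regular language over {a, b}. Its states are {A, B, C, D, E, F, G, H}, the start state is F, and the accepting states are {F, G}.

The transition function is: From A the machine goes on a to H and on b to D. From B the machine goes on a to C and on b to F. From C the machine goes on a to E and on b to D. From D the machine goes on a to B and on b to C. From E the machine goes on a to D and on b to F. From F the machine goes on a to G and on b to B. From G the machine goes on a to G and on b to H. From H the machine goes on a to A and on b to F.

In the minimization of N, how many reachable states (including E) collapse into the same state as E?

3

All states are reachable from the start state.
Start with accepting vs non-accepting: {F,G} | {A,B,C,D,E,H}.
Split {A,B,C,D,E,H} by δ(·,b) → {A,C,D} and {B,E,H}.
The partition is now stable with 3 blocks: {F,G} | {A,C,D} | {B,E,H}.
State E belongs to the block {B,E,H}, which has 3 states.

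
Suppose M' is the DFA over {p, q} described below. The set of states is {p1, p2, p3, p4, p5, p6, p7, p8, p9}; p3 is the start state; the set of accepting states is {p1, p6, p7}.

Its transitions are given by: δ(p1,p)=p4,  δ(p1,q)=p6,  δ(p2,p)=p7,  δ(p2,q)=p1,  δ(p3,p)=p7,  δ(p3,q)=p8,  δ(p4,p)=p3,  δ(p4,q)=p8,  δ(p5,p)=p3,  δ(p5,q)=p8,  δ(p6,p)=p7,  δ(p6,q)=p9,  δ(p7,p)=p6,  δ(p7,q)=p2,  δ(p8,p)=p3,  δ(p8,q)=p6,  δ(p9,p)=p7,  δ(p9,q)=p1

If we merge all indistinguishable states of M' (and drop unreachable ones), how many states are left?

First remove the unreachable states {p5}; 8 states remain.
Start with accepting vs non-accepting: {p1,p6,p7} | {p2,p3,p4,p8,p9}.
Split {p1,p6,p7} by δ(·,p) → {p6,p7} and {p1}.
Split {p2,p3,p4,p8,p9} by δ(·,p) → {p2,p3,p9} and {p4,p8}.
On input q, block {p2,p3,p9} splits into {p2,p9} and {p3}.
Refine {p4,p8} on symbol q: members go to different blocks, giving {p4} and {p8}.
No further refinement is possible. Final partition (6 blocks): {p6,p7} | {p2,p9} | {p1} | {p4} | {p3} | {p8}.

6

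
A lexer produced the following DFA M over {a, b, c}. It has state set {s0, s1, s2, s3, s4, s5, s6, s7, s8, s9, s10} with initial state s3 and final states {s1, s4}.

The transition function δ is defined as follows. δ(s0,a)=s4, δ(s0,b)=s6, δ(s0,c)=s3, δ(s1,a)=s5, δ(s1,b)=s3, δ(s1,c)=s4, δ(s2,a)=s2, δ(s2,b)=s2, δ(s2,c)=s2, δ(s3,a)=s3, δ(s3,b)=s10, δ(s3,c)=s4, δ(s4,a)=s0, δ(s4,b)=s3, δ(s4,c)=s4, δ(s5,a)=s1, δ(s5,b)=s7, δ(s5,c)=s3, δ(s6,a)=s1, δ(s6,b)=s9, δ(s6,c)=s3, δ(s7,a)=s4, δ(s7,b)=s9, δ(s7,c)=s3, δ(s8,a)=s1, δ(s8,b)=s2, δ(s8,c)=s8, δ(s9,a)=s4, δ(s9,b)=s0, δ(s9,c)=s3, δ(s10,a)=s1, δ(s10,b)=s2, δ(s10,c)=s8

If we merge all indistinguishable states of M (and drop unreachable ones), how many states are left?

Start with accepting vs non-accepting: {s1,s4} | {s0,s2,s3,s5,s6,s7,s8,s9,s10}.
Split {s0,s2,s3,s5,s6,s7,s8,s9,s10} by δ(·,a) → {s0,s5,s6,s7,s8,s9,s10} and {s2,s3}.
Split {s0,s5,s6,s7,s8,s9,s10} by δ(·,b) → {s0,s5,s6,s7,s9} and {s8,s10}.
Split {s2,s3} by δ(·,b) → {s2} and {s3}.
No further refinement is possible. Final partition (5 blocks): {s1,s4} | {s0,s5,s6,s7,s9} | {s2} | {s8,s10} | {s3}.

5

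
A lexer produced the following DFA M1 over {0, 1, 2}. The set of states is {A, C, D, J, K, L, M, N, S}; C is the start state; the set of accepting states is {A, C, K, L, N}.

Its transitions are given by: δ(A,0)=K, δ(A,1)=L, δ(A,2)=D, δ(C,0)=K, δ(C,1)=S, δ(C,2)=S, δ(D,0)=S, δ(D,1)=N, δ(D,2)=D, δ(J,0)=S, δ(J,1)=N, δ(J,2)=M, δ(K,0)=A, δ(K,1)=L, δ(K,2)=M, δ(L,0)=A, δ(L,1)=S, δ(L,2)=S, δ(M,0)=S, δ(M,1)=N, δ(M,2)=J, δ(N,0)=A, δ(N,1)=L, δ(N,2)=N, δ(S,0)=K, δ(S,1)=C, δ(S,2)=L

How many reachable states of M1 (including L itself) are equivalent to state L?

Every state is reachable, so we keep all 9.
P0 = {A,C,K,L,N} | {D,J,M,S}.
On input 1, block {A,C,K,L,N} splits into {A,K,N} and {C,L}.
Refine {A,K,N} on symbol 2: members go to different blocks, giving {A,K} and {N}.
Split {D,J,M,S} by δ(·,0) → {D,J,M} and {S}.
No further refinement is possible. Final partition (5 blocks): {A,K} | {D,J,M} | {C,L} | {N} | {S}.
The equivalence class containing L is {C,L}, of size 2.

2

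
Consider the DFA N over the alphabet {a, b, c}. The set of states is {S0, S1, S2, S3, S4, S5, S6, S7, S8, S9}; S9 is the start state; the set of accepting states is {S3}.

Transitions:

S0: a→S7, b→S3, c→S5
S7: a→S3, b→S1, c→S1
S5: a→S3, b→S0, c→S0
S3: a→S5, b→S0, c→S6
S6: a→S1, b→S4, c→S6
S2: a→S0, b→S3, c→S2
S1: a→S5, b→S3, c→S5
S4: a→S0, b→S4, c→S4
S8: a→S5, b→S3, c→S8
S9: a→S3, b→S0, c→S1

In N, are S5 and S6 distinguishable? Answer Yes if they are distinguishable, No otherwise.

Yes

States {S2,S8} cannot be reached from the start state, so discard them.
Start with accepting vs non-accepting: {S3} | {S0,S1,S4,S5,S6,S7,S9}.
Refine {S0,S1,S4,S5,S6,S7,S9} on symbol a: members go to different blocks, giving {S0,S1,S4,S6} and {S5,S7,S9}.
Refine {S0,S1,S4,S6} on symbol a: members go to different blocks, giving {S0,S1} and {S4,S6}.
The partition is now stable with 4 blocks: {S3} | {S0,S1} | {S5,S7,S9} | {S4,S6}.
S5 and S6 end up in different blocks, so they are distinguishable. For instance, the string 'a' is accepted from only S5.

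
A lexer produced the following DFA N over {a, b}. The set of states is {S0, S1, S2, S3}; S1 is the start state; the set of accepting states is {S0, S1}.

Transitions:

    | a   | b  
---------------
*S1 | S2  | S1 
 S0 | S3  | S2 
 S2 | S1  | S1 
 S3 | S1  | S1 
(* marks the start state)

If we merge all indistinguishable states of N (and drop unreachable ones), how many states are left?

2

States {S0,S3} cannot be reached from the start state, so discard them.
P0 = {S1} | {S2}.
The partition is now stable with 2 blocks: {S1} | {S2}.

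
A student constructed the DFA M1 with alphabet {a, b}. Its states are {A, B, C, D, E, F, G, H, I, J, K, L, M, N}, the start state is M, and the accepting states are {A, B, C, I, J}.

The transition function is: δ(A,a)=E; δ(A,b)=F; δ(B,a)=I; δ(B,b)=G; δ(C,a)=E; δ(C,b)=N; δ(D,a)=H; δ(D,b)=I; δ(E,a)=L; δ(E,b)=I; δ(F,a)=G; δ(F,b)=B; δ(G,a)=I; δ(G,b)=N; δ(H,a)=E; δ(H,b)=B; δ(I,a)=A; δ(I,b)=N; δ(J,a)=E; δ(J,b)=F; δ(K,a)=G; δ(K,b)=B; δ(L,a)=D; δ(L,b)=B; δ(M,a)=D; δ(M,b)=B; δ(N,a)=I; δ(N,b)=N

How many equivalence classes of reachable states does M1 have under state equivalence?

7

Reachable states from the start: {A,B,D,E,F,G,H,I,L,M,N}. Unreachable: {C,J,K} — drop them.
Start with accepting vs non-accepting: {A,B,I} | {D,E,F,G,H,L,M,N}.
Refine {A,B,I} on symbol a: members go to different blocks, giving {B,I} and {A}.
Refine {B,I} on symbol a: members go to different blocks, giving {B} and {I}.
Split {D,E,F,G,H,L,M,N} by δ(·,a) → {D,E,F,H,L,M} and {G,N}.
Split {D,E,F,H,L,M} by δ(·,a) → {D,E,H,L,M} and {F}.
Split {D,E,H,L,M} by δ(·,b) → {H,L,M} and {D,E}.
No further refinement is possible. Final partition (7 blocks): {B} | {H,L,M} | {A} | {I} | {G,N} | {F} | {D,E}.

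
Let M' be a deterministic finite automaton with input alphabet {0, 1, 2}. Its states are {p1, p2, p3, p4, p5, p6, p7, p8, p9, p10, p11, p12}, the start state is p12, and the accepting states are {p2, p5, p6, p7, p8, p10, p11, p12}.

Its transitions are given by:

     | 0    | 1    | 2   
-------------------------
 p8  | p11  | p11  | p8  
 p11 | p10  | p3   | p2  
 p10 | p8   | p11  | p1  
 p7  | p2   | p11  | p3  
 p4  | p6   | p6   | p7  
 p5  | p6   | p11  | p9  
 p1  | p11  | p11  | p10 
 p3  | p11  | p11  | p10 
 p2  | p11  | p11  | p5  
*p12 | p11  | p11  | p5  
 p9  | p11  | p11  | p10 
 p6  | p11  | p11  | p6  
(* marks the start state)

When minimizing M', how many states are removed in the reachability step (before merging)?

2

BFS from p12 reaches {p1, p2, p3, p5, p6, p8, p9, p10, p11, p12}; the 2 state(s) p4, p7 are never visited.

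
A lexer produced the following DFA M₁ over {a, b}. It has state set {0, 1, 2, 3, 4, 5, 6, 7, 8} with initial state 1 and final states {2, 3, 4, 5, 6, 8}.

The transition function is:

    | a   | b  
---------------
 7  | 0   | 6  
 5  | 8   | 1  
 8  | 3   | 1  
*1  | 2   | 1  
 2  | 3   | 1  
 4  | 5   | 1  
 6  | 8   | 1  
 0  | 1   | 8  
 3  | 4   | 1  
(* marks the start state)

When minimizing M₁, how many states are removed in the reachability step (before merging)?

No path from 1 leads to 0, 6, 7; the other 6 states are all reachable.

3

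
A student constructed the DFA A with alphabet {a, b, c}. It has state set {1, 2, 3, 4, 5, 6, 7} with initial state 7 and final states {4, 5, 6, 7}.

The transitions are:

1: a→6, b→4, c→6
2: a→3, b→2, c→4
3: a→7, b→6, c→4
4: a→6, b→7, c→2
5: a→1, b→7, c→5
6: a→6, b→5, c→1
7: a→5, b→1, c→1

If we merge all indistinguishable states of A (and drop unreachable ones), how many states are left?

Every state is reachable, so we keep all 7.
P0 = {4,5,6,7} | {1,2,3}.
On input a, block {4,5,6,7} splits into {4,6,7} and {5}.
On input a, block {4,6,7} splits into {4,6} and {7}.
Refine {4,6} on symbol b: members go to different blocks, giving {4} and {6}.
On input a, block {1,2,3} splits into {1} and {2} and {3}.
Stable partition: {4} | {1} | {5} | {7} | {6} | {2} | {3} — 7 equivalence classes.

7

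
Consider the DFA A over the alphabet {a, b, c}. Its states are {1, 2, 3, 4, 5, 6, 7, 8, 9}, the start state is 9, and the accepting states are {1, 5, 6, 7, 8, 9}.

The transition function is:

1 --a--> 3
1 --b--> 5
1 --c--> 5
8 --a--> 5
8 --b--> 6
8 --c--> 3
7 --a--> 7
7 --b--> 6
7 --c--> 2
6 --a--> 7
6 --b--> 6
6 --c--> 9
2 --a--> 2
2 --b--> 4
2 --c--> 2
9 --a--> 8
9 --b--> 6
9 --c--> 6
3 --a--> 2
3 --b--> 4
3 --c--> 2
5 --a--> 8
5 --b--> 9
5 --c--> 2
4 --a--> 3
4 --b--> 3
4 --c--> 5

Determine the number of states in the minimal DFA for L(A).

4

First remove the unreachable states {1}; 8 states remain.
Initial partition by acceptance: {5,6,7,8,9} | {2,3,4}.
Split {5,6,7,8,9} by δ(·,c) → {5,7,8} and {6,9}.
On input c, block {2,3,4} splits into {2,3} and {4}.
No further refinement is possible. Final partition (4 blocks): {5,7,8} | {2,3} | {6,9} | {4}.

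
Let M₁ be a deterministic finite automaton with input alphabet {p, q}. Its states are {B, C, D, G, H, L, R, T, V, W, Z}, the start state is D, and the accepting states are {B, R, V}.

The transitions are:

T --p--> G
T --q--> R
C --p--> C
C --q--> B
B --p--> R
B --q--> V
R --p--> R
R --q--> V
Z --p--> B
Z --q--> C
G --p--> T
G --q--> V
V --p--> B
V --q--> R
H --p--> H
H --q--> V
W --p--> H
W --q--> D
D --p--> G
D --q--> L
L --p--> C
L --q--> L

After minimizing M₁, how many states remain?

First remove the unreachable states {H,W,Z}; 8 states remain.
P0 = {B,R,V} | {C,D,G,L,T}.
Refine {C,D,G,L,T} on symbol q: members go to different blocks, giving {C,G,T} and {D,L}.
The partition is now stable with 3 blocks: {B,R,V} | {C,G,T} | {D,L}.

3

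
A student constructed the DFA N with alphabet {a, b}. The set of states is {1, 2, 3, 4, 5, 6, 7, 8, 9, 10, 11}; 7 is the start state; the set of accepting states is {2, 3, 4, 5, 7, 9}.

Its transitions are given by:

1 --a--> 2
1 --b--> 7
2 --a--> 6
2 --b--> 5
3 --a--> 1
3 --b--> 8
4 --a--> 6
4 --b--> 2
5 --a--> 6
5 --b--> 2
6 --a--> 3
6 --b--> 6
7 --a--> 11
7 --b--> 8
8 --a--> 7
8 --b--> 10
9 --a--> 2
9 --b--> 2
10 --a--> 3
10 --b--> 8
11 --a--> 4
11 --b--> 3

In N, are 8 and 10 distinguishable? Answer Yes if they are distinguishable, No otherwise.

States {9} cannot be reached from the start state, so discard them.
Initial partition by acceptance: {2,3,4,5,7} | {1,6,8,10,11}.
On input b, block {2,3,4,5,7} splits into {2,4,5} and {3,7}.
Refine {1,6,8,10,11} on symbol a: members go to different blocks, giving {6,8,10} and {1,11}.
No further refinement is possible. Final partition (4 blocks): {2,4,5} | {6,8,10} | {3,7} | {1,11}.
8 and 10 lie in the same block of the stable partition, so they are equivalent — no string distinguishes them.

No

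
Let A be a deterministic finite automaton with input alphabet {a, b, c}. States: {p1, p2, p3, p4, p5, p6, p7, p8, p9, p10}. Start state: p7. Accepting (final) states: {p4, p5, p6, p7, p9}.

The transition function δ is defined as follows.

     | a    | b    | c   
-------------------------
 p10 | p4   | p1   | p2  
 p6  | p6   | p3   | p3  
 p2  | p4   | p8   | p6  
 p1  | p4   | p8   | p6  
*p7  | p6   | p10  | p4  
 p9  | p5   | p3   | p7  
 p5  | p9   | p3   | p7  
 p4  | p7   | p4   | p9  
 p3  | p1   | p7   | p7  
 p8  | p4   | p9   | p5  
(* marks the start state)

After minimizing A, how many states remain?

Initial partition by acceptance: {p4,p5,p6,p7,p9} | {p1,p2,p3,p8,p10}.
Refine {p4,p5,p6,p7,p9} on symbol b: members go to different blocks, giving {p5,p6,p7,p9} and {p4}.
On input c, block {p5,p6,p7,p9} splits into {p5,p9} and {p6} and {p7}.
Refine {p1,p2,p3,p8,p10} on symbol a: members go to different blocks, giving {p1,p2,p8,p10} and {p3}.
Split {p1,p2,p8,p10} by δ(·,b) → {p1,p2,p10} and {p8}.
Refine {p1,p2,p10} on symbol b: members go to different blocks, giving {p1,p2} and {p10}.
The partition is now stable with 8 blocks: {p5,p9} | {p1,p2} | {p4} | {p6} | {p7} | {p3} | {p8} | {p10}.

8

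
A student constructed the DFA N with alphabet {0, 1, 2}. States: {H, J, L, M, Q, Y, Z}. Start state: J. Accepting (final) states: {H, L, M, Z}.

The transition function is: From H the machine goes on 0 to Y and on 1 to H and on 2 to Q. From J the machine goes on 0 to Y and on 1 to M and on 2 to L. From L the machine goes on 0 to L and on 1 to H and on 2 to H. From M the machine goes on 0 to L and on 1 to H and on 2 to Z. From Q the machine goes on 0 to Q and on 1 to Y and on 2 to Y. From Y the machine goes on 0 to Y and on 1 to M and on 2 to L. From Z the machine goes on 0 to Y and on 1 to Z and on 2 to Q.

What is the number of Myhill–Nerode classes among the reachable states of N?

P0 = {H,L,M,Z} | {J,Q,Y}.
Split {H,L,M,Z} by δ(·,0) → {H,Z} and {L,M}.
Refine {J,Q,Y} on symbol 1: members go to different blocks, giving {J,Y} and {Q}.
Stable partition: {H,Z} | {J,Y} | {L,M} | {Q} — 4 equivalence classes.

4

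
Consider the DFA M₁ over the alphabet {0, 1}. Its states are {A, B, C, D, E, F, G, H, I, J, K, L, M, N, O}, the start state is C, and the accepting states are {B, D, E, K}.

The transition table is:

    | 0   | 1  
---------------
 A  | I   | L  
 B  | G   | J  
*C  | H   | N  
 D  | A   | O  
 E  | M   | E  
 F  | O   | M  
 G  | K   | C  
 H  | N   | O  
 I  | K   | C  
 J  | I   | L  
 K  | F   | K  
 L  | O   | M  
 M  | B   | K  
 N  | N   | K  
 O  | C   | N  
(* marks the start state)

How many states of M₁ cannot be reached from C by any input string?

3

Starting at C and following transitions, the reachable set is {B, C, F, G, H, I, J, K, L, M, N, O}. That leaves A, D, E unreachable — 3 in total.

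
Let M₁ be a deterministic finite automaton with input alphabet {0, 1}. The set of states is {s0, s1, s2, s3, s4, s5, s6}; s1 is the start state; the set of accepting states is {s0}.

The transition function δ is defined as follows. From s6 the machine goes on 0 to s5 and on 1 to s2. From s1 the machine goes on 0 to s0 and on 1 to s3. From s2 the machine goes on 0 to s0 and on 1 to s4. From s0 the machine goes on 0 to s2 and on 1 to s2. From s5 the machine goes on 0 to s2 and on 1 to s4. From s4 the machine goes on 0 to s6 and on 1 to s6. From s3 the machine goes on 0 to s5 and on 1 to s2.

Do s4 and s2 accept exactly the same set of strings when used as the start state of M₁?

P0 = {s0} | {s1,s2,s3,s4,s5,s6}.
Refine {s1,s2,s3,s4,s5,s6} on symbol 0: members go to different blocks, giving {s3,s4,s5,s6} and {s1,s2}.
Split {s3,s4,s5,s6} by δ(·,0) → {s3,s4,s6} and {s5}.
Refine {s3,s4,s6} on symbol 0: members go to different blocks, giving {s3,s6} and {s4}.
Refine {s1,s2} on symbol 1: members go to different blocks, giving {s1} and {s2}.
No further refinement is possible. Final partition (6 blocks): {s0} | {s3,s6} | {s1} | {s5} | {s4} | {s2}.
s4 and s2 end up in different blocks, so they are distinguishable. For instance, the string '0' is accepted from only s2.

No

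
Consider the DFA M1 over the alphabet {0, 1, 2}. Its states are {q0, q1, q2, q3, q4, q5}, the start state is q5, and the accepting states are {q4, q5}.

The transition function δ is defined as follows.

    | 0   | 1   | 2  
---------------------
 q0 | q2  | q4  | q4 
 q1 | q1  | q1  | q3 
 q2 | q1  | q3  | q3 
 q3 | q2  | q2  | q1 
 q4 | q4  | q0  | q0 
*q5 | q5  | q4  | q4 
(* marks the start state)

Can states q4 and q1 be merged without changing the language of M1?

Initial partition by acceptance: {q4,q5} | {q0,q1,q2,q3}.
On input 1, block {q4,q5} splits into {q4} and {q5}.
On input 1, block {q0,q1,q2,q3} splits into {q1,q2,q3} and {q0}.
No further refinement is possible. Final partition (4 blocks): {q4} | {q1,q2,q3} | {q5} | {q0}.
q4 and q1 end up in different blocks, so they are distinguishable. For instance, the string 'ε' is accepted from only q4.

No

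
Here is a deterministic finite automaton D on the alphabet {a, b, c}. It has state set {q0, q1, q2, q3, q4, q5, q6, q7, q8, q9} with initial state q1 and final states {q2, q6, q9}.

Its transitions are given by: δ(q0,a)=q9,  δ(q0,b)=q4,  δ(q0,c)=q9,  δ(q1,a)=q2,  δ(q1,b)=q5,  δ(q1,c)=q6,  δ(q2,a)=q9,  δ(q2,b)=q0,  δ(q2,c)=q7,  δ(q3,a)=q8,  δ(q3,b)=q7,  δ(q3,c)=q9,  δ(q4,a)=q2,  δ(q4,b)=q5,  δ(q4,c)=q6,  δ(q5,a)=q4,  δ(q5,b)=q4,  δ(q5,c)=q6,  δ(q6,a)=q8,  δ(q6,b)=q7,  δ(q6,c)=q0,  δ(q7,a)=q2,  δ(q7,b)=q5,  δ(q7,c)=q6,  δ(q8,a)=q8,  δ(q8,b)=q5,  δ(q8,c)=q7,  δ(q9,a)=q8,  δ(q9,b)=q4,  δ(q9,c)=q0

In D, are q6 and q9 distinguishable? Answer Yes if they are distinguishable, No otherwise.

No

Reachable states from the start: {q0,q1,q2,q4,q5,q6,q7,q8,q9}. Unreachable: {q3} — drop them.
P0 = {q2,q6,q9} | {q0,q1,q4,q5,q7,q8}.
On input a, block {q2,q6,q9} splits into {q6,q9} and {q2}.
Refine {q0,q1,q4,q5,q7,q8} on symbol a: members go to different blocks, giving {q1,q4,q7} and {q5,q8} and {q0}.
Refine {q5,q8} on symbol a: members go to different blocks, giving {q5} and {q8}.
The partition is now stable with 6 blocks: {q6,q9} | {q1,q4,q7} | {q2} | {q5} | {q0} | {q8}.
q6 and q9 lie in the same block of the stable partition, so they are equivalent — no string distinguishes them.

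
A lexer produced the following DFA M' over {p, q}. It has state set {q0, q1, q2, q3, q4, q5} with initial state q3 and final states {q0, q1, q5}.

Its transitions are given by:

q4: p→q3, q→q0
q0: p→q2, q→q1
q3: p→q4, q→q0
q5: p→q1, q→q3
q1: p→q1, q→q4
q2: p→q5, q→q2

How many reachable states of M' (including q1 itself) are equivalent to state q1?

Every state is reachable, so we keep all 6.
P0 = {q0,q1,q5} | {q2,q3,q4}.
On input p, block {q0,q1,q5} splits into {q1,q5} and {q0}.
Split {q2,q3,q4} by δ(·,p) → {q3,q4} and {q2}.
Stable partition: {q1,q5} | {q3,q4} | {q0} | {q2} — 4 equivalence classes.
State q1 belongs to the block {q1,q5}, which has 2 states.

2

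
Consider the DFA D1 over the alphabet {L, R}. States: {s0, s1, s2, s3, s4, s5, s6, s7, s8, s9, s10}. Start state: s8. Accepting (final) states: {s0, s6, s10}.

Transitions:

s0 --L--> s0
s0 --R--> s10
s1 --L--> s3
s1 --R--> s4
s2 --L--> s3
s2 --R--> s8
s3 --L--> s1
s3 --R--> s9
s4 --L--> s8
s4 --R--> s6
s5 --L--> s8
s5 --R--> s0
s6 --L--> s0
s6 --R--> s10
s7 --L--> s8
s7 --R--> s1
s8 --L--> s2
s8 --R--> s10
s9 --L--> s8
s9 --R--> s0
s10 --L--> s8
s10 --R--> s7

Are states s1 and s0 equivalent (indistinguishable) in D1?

No

First remove the unreachable states {s5}; 10 states remain.
P0 = {s0,s6,s10} | {s1,s2,s3,s4,s7,s8,s9}.
On input L, block {s0,s6,s10} splits into {s0,s6} and {s10}.
On input R, block {s1,s2,s3,s4,s7,s8,s9} splits into {s1,s2,s3,s7} and {s4,s9} and {s8}.
Split {s1,s2,s3,s7} by δ(·,L) → {s1,s2,s3} and {s7}.
Split {s1,s2,s3} by δ(·,R) → {s1,s3} and {s2}.
The partition is now stable with 7 blocks: {s0,s6} | {s1,s3} | {s10} | {s4,s9} | {s8} | {s7} | {s2}.
s1 and s0 end up in different blocks, so they are distinguishable. For instance, the string 'ε' is accepted from only s0.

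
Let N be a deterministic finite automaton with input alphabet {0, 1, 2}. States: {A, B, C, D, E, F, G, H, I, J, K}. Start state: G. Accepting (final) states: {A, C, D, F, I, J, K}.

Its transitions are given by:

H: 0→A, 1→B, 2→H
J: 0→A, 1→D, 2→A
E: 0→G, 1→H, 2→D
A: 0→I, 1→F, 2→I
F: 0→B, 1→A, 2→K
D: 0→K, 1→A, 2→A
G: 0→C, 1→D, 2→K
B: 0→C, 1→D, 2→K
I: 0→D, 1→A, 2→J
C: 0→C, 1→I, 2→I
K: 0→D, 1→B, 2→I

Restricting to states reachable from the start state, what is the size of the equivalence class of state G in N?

Reachable states from the start: {A,B,C,D,F,G,I,J,K}. Unreachable: {E,H} — drop them.
P0 = {A,C,D,F,I,J,K} | {B,G}.
On input 0, block {A,C,D,F,I,J,K} splits into {A,C,D,I,J,K} and {F}.
Refine {A,C,D,I,J,K} on symbol 1: members go to different blocks, giving {C,D,I,J} and {A} and {K}.
Refine {C,D,I,J} on symbol 0: members go to different blocks, giving {C,I} and {D} and {J}.
Refine {C,I} on symbol 0: members go to different blocks, giving {C} and {I}.
Stable partition: {C} | {B,G} | {F} | {A} | {K} | {D} | {J} | {I} — 8 equivalence classes.
State G belongs to the block {B,G}, which has 2 states.

2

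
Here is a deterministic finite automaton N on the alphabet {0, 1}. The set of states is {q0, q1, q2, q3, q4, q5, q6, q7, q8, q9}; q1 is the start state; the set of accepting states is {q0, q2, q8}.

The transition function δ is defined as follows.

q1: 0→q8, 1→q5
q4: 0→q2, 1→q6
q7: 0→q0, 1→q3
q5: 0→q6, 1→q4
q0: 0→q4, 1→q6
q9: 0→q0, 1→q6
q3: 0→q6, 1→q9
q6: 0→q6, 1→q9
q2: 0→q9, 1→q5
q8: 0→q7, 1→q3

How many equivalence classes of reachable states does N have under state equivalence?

All states are reachable from the start state.
P0 = {q0,q2,q8} | {q1,q3,q4,q5,q6,q7,q9}.
On input 0, block {q1,q3,q4,q5,q6,q7,q9} splits into {q1,q4,q7,q9} and {q3,q5,q6}.
The partition is now stable with 3 blocks: {q0,q2,q8} | {q1,q4,q7,q9} | {q3,q5,q6}.

3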